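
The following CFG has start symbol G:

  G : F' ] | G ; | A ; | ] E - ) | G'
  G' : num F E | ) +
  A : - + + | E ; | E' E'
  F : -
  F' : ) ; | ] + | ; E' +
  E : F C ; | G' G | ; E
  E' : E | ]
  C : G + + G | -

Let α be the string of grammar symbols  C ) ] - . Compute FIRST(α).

Add FIRST(C) = { ), -, ;, ], num }; C is not nullable, stop.

{ ), -, ;, ], num }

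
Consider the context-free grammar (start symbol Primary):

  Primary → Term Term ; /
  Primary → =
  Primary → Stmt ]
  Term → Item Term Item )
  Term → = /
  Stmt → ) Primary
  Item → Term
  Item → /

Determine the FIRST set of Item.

{ /, = }

From Item → Term: add FIRST(Term) = { /, = }.
Item → / contributes {/}.
Union: FIRST(Item) = { /, = }.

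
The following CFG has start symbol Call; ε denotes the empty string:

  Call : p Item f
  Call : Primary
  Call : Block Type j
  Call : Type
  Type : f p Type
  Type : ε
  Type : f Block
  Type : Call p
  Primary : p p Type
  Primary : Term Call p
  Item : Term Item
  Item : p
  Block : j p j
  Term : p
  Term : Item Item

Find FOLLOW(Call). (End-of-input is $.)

{ $, p }

Call is the start symbol, so $ ∈ FOLLOW(Call).
In Type : Call p: add FIRST(p) = { p }.
In Primary : Term Call p: add FIRST(p) = { p }.
Union: FOLLOW(Call) = { $, p }.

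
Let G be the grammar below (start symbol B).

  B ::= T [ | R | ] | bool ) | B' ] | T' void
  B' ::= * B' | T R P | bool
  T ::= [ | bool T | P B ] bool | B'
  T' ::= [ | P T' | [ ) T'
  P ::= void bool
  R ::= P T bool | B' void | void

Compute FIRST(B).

From B ::= T [: add FIRST(T) = { *, [, bool, void }.
From B ::= R: add FIRST(R) = { *, [, bool, void }.
B ::= ] contributes {]}.
B ::= bool ) contributes {bool}.
From B ::= B' ]: add FIRST(B') = { *, [, bool, void }.
From B ::= T' void: add FIRST(T') = { [, void }.
Union: FIRST(B) = { *, [, ], bool, void }.

{ *, [, ], bool, void }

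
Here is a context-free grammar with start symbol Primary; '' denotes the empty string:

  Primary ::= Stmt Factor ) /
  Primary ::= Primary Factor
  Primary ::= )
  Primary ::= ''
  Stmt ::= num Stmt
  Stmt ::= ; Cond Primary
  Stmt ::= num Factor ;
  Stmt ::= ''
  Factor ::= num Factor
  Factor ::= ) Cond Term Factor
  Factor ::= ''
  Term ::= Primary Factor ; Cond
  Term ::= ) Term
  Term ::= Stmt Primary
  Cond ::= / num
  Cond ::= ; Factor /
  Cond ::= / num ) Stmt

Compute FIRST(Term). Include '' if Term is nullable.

From Term ::= Primary Factor ; Cond: Primary, Factor nullable, take FIRST(Primary) ∪ FIRST(Factor) ∪ {;} = { ), ;, num }.
Term ::= ) Term contributes {)}.
From Term ::= Stmt Primary: Stmt, Primary nullable, take FIRST(Stmt) ∪ FIRST(Primary) = { ), ;, num }; also '' since the whole RHS is nullable.
Union: FIRST(Term) = { ), ;, num, '' }.

{ ), ;, num, '' }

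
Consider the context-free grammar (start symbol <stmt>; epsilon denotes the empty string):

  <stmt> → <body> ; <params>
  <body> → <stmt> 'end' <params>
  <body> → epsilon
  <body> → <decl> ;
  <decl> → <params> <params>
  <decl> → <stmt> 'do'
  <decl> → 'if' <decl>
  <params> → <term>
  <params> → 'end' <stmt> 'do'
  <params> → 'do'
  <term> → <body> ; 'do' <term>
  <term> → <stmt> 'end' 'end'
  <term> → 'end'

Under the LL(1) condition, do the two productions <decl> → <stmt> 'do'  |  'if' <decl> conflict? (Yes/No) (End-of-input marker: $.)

Yes

FIRST(<stmt> 'do') = { 'do', 'end', 'if', ; } and FIRST('if' <decl>) = { 'if' }.
Both contain 'if', so the two alternatives are not disjoint — LL(1) conflict.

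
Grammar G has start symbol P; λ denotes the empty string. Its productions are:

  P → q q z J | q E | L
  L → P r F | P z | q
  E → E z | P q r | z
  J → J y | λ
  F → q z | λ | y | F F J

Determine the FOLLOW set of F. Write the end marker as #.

In L → P r F: F is at the end, add FOLLOW(L) = { #, q, r, z }.
In F → F F J: add FIRST(F J)\{λ} = { q, y }.
  Since F J is nullable, also add FOLLOW(F) = { #, q, r, y, z }.
In F → F F J: add FIRST(J)\{λ} = { y }.
  Since J is nullable, also add FOLLOW(F) = { #, q, r, y, z }.
Union: FOLLOW(F) = { #, q, r, y, z }.

{ #, q, r, y, z }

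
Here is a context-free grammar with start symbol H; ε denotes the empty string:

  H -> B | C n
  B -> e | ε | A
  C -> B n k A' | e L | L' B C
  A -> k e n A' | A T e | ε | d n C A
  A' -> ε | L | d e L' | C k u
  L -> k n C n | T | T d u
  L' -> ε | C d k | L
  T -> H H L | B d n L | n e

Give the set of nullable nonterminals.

{ A, A', B, H, L' }

Directly nullable (have an ε-production): B, A, A', L'.
H -> B with every symbol nullable, so H is nullable.
No other nonterminal has a production whose RHS symbols are all nullable.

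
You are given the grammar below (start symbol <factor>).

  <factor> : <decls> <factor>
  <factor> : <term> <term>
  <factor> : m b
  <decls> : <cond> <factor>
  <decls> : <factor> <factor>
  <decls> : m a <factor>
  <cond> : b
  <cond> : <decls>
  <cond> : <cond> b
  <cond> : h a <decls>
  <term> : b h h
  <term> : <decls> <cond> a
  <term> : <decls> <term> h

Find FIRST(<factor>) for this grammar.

From <factor> : <decls> <factor>: add FIRST(<decls>) = { b, h, m }.
From <factor> : <term> <term>: add FIRST(<term>) = { b, h, m }.
<factor> : m b contributes {m}.
Union: FIRST(<factor>) = { b, h, m }.

{ b, h, m }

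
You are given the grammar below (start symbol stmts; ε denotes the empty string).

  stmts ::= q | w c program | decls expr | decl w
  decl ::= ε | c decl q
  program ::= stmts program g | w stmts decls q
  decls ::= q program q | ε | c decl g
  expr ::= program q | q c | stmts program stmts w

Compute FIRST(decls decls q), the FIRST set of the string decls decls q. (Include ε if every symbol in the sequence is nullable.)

{ c, q }

Add FIRST(decls)\{ε} = { c, q }; decls is nullable, continue.
Add FIRST(decls)\{ε} = { c, q }; decls is nullable, continue.
q is a terminal; add {q} and stop.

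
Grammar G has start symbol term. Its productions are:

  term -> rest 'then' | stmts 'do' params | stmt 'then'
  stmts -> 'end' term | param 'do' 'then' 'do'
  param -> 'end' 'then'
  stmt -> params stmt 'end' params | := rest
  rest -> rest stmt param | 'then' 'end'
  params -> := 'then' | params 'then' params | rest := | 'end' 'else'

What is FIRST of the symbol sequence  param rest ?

Add FIRST(param) = { 'end' }; param is not nullable, stop.

{ 'end' }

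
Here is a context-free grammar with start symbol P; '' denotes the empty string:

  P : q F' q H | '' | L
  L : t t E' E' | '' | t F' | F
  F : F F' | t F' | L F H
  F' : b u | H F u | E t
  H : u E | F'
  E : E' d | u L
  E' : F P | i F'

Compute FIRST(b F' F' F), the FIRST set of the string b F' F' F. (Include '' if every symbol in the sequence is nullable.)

b is a terminal; add {b} and stop.

{ b }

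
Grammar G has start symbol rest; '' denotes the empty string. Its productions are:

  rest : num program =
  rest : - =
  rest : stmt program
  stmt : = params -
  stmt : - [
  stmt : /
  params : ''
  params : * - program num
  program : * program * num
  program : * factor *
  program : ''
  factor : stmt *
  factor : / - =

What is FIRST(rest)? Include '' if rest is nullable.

rest : num program = contributes {num}.
rest : - = contributes {-}.
From rest : stmt program: add FIRST(stmt) = { -, /, = }.
Union: FIRST(rest) = { -, /, =, num }.

{ -, /, =, num }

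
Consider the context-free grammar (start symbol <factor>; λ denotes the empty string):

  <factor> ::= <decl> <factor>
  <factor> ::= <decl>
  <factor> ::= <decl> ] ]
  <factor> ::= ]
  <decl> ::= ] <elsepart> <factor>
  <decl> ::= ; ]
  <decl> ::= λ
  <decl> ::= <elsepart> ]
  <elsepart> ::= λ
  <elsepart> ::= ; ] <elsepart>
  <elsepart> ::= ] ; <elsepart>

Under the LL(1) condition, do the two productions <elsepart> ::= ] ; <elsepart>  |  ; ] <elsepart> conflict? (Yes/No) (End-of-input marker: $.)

FIRST(] ; <elsepart>) = { ] } and FIRST(; ] <elsepart>) = { ; }.
The FIRST sets are disjoint and neither alternative is nullable — no conflict.

No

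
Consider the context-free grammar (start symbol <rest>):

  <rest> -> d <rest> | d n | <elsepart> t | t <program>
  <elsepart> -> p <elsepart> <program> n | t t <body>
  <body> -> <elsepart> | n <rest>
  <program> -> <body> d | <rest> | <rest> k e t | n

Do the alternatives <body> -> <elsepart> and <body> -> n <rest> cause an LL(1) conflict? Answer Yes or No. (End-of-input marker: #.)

FIRST(<elsepart>) = { p, t } and FIRST(n <rest>) = { n }.
The FIRST sets are disjoint and neither alternative is nullable — no conflict.

No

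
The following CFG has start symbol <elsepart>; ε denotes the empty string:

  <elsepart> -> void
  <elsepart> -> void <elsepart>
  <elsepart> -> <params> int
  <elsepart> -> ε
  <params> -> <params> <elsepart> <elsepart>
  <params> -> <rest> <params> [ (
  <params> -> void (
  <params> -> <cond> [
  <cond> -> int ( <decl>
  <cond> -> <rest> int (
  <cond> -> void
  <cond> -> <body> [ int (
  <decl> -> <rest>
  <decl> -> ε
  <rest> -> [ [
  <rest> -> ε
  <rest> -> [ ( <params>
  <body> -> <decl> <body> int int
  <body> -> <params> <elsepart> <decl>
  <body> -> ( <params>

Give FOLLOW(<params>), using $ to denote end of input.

{ (, [, int, void }

In <elsepart> -> <params> int: add FIRST(int) = { int }.
In <params> -> <params> <elsepart> <elsepart>: add FIRST(<elsepart> <elsepart>)\{ε} = { (, [, int, void }.
  Since <elsepart> <elsepart> is nullable, also add FOLLOW(<params>) = { (, [, int, void }.
In <params> -> <rest> <params> [ (: add FIRST([ () = { [ }.
In <rest> -> [ ( <params>: <params> is at the end, add FOLLOW(<rest>) = { (, [, int, void }.
In <body> -> <params> <elsepart> <decl>: add FIRST(<elsepart> <decl>)\{ε} = { (, [, int, void }.
  Since <elsepart> <decl> is nullable, also add FOLLOW(<body>) = { [, int }.
In <body> -> ( <params>: <params> is at the end, add FOLLOW(<body>) = { [, int }.
Union: FOLLOW(<params>) = { (, [, int, void }.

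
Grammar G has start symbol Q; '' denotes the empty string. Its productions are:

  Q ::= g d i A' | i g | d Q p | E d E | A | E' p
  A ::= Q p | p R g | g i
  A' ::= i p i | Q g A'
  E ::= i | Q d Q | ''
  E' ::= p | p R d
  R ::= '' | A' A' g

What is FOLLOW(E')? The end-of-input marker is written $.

{ p }

In Q ::= E' p: add FIRST(p) = { p }.
Union: FOLLOW(E') = { p }.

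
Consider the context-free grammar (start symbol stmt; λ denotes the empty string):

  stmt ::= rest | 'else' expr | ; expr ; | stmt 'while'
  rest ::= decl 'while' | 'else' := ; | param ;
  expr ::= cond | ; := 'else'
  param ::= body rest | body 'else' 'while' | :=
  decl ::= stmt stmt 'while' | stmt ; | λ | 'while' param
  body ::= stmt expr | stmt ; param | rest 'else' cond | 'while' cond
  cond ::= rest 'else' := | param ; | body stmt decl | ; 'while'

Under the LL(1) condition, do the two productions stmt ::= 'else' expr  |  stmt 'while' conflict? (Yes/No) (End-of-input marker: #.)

Yes

FIRST('else' expr) = { 'else' } and FIRST(stmt 'while') = { 'else', 'while', :=, ; }.
Both contain 'else', so the two alternatives are not disjoint — LL(1) conflict.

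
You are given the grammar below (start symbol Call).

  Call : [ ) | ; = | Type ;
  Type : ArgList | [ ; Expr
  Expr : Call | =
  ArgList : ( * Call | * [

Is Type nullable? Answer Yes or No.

No nonterminal in this grammar is nullable.
No production of Type has an RHS whose symbols are all nullable, so Type is not nullable.

No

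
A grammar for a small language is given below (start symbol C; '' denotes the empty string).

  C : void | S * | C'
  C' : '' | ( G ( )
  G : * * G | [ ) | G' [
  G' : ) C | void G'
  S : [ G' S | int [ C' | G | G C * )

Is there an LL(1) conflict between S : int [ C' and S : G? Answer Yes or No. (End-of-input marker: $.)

No

FIRST(int [ C') = { int } and FIRST(G) = { ), *, [, void }.
The FIRST sets are disjoint and neither alternative is nullable — no conflict.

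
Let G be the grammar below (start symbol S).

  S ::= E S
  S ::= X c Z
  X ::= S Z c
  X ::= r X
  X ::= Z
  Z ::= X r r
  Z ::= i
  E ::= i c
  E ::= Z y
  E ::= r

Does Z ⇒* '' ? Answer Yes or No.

No

No nonterminal in this grammar is nullable.
No production of Z has an RHS whose symbols are all nullable, so Z is not nullable.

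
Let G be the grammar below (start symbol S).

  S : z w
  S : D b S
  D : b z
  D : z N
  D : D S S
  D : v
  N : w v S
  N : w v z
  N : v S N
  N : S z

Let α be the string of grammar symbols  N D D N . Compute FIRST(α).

Add FIRST(N) = { b, v, w, z }; N is not nullable, stop.

{ b, v, w, z }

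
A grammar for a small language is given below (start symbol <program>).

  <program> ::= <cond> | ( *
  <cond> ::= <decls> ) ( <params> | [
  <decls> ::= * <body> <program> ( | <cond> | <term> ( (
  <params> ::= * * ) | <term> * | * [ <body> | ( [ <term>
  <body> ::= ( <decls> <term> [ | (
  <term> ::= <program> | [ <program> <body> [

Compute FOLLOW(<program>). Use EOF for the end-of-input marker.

<program> is the start symbol, so EOF ∈ FOLLOW(<program>).
In <decls> ::= * <body> <program> (: add FIRST(() = { ( }.
In <term> ::= <program>: <program> is at the end, add FOLLOW(<term>) = { EOF, (, ), *, [ }.
In <term> ::= [ <program> <body> [: add FIRST(<body> [) = { ( }.
Union: FOLLOW(<program>) = { EOF, (, ), *, [ }.

{ EOF, (, ), *, [ }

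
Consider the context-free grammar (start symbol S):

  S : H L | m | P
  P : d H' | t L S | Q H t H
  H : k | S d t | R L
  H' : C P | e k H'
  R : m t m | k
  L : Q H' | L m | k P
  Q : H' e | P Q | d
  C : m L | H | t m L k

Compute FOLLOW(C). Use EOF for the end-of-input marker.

{ d, e, k, m, t }

In H' : C P: add FIRST(P) = { d, e, k, m, t }.
Union: FOLLOW(C) = { d, e, k, m, t }.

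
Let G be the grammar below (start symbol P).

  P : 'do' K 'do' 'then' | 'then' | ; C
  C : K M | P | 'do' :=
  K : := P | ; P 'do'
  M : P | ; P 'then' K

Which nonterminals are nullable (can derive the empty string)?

No nonterminal has an empty production or an RHS whose symbols are all nullable.

{ } (none)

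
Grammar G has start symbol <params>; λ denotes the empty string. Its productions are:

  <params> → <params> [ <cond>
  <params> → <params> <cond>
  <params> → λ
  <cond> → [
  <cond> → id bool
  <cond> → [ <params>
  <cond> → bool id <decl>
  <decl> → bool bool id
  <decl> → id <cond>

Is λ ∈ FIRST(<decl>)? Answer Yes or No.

No

Nullable nonterminals: <params>.
No production of <decl> has an RHS whose symbols are all nullable, so <decl> is not nullable.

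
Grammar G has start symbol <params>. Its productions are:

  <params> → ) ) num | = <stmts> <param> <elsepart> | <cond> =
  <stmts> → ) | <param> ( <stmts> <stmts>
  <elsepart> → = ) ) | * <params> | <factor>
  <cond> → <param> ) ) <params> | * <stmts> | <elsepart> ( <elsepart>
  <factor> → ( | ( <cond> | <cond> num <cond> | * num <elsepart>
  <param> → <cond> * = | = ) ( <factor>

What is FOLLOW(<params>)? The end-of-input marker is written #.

{ #, (, ), *, =, num }

<params> is the start symbol, so # ∈ FOLLOW(<params>).
In <elsepart> → * <params>: <params> is at the end, add FOLLOW(<elsepart>) = { #, (, ), *, =, num }.
In <cond> → <param> ) ) <params>: <params> is at the end, add FOLLOW(<cond>) = { #, (, ), *, =, num }.
Union: FOLLOW(<params>) = { #, (, ), *, =, num }.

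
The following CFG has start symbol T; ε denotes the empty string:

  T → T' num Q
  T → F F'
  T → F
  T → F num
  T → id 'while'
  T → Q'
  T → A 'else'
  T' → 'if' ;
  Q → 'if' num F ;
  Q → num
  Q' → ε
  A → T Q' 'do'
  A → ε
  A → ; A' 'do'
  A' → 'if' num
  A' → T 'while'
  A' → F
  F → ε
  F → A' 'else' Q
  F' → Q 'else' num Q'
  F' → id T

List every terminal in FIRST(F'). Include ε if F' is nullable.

{ 'if', id, num }

From F' → Q 'else' num Q': add FIRST(Q) = { 'if', num }.
F' → id T contributes {id}.
Union: FIRST(F') = { 'if', id, num }.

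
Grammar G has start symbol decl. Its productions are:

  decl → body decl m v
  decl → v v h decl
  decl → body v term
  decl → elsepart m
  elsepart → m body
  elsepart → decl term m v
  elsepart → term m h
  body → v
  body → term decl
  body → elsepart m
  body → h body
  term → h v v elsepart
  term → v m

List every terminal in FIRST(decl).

{ h, m, v }

From decl → body decl m v: add FIRST(body) = { h, m, v }.
decl → v v h decl contributes {v}.
From decl → body v term: add FIRST(body) = { h, m, v }.
From decl → elsepart m: add FIRST(elsepart) = { h, m, v }.
Union: FIRST(decl) = { h, m, v }.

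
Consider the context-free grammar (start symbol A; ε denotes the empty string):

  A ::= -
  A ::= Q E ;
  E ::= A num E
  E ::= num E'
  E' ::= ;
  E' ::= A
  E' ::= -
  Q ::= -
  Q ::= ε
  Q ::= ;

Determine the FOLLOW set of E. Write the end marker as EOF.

{ ; }

In A ::= Q E ;: add FIRST(;) = { ; }.
In E ::= A num E: E is at the end, add FOLLOW(E) = { ; }.
Union: FOLLOW(E) = { ; }.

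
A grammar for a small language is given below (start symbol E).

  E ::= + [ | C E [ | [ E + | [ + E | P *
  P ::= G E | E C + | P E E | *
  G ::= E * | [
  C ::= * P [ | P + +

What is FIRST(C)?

C ::= * P [ contributes {*}.
From C ::= P + +: add FIRST(P) = { *, +, [ }.
Union: FIRST(C) = { *, +, [ }.

{ *, +, [ }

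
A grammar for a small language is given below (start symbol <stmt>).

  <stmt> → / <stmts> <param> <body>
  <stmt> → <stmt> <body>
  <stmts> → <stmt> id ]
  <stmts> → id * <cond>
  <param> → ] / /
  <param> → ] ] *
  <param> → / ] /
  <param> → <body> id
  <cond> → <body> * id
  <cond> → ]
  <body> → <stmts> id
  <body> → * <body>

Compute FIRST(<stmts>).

{ /, id }

From <stmts> → <stmt> id ]: add FIRST(<stmt>) = { / }.
<stmts> → id * <cond> contributes {id}.
Union: FIRST(<stmts>) = { /, id }.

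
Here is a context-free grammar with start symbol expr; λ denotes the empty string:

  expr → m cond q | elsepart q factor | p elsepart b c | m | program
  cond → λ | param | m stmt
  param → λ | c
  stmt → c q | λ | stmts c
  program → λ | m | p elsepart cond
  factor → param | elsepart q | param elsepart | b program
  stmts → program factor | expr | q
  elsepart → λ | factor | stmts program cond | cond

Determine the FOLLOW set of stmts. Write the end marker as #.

{ #, b, c, m, p, q }

In stmt → stmts c: add FIRST(c) = { c }.
In elsepart → stmts program cond: add FIRST(program cond)\{λ} = { c, m, p }.
  Since program cond is nullable, also add FOLLOW(elsepart) = { #, b, c, m, p, q }.
Union: FOLLOW(stmts) = { #, b, c, m, p, q }.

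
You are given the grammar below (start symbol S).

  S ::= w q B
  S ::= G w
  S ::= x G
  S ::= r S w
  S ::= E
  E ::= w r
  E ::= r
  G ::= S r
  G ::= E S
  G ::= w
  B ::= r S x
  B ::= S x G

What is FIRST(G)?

From G ::= S r: add FIRST(S) = { r, w, x }.
From G ::= E S: add FIRST(E) = { r, w }.
G ::= w contributes {w}.
Union: FIRST(G) = { r, w, x }.

{ r, w, x }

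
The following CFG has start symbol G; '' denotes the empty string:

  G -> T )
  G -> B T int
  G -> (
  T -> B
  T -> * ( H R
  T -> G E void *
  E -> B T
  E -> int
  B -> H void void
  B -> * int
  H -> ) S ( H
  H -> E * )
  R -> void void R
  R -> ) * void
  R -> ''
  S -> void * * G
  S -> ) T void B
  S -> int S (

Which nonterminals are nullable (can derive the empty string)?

Directly nullable (have an ''-production): R.
No other nonterminal has a production whose RHS symbols are all nullable.

{ R }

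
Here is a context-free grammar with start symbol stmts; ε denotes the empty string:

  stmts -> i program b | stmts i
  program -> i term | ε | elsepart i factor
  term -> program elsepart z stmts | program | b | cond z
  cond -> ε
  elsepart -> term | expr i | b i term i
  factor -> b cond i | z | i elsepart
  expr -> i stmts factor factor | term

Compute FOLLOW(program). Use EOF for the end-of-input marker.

In stmts -> i program b: add FIRST(b) = { b }.
In term -> program elsepart z stmts: add FIRST(elsepart z stmts) = { b, i, z }.
In term -> program: program is at the end, add FOLLOW(term) = { b, i, z }.
Union: FOLLOW(program) = { b, i, z }.

{ b, i, z }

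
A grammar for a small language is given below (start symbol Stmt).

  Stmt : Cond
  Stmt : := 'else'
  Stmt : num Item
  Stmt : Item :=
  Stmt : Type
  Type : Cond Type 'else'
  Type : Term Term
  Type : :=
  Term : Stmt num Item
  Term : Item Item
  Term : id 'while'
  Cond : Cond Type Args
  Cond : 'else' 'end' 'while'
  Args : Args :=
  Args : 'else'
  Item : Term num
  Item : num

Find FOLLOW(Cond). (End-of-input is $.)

{ $, 'else', :=, id, num }

In Stmt : Cond: Cond is at the end, add FOLLOW(Stmt) = { $, num }.
In Type : Cond Type 'else': add FIRST(Type 'else') = { 'else', :=, id, num }.
In Cond : Cond Type Args: add FIRST(Type Args) = { 'else', :=, id, num }.
Union: FOLLOW(Cond) = { $, 'else', :=, id, num }.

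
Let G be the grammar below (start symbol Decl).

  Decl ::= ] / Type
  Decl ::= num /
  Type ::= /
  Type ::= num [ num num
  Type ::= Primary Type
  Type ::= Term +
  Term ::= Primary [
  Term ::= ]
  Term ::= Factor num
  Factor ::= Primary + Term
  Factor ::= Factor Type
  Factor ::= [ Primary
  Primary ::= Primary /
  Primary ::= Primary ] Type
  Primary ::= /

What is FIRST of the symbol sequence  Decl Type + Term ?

{ ], num }

Add FIRST(Decl) = { ], num }; Decl is not nullable, stop.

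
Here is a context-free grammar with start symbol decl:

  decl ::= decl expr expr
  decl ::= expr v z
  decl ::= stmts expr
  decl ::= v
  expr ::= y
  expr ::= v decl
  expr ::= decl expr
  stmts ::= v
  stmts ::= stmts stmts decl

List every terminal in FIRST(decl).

{ v, y }

From decl ::= decl expr expr: add FIRST(decl) = { v, y }.
From decl ::= expr v z: add FIRST(expr) = { v, y }.
From decl ::= stmts expr: add FIRST(stmts) = { v }.
decl ::= v contributes {v}.
Union: FIRST(decl) = { v, y }.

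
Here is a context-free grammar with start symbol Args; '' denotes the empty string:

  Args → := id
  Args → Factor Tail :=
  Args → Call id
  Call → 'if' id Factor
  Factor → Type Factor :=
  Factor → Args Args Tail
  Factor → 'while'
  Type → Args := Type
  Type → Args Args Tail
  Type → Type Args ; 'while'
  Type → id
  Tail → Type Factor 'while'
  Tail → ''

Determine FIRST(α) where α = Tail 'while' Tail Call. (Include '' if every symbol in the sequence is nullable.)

Add FIRST(Tail)\{''} = { 'if', 'while', :=, id }; Tail is nullable, continue.
'while' is a terminal; add {'while'} and stop.

{ 'if', 'while', :=, id }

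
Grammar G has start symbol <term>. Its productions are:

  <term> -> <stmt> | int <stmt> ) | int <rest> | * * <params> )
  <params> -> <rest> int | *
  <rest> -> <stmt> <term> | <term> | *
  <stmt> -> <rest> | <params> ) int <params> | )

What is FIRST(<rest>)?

From <rest> -> <stmt> <term>: add FIRST(<stmt>) = { ), *, int }.
From <rest> -> <term>: add FIRST(<term>) = { ), *, int }.
<rest> -> * contributes {*}.
Union: FIRST(<rest>) = { ), *, int }.

{ ), *, int }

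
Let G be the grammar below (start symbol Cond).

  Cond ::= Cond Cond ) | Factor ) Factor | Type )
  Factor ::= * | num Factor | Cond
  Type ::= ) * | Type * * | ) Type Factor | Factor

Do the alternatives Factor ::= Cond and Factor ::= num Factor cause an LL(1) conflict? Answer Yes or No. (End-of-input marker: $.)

FIRST(Cond) = { ), *, num } and FIRST(num Factor) = { num }.
Both contain num, so the two alternatives are not disjoint — LL(1) conflict.

Yes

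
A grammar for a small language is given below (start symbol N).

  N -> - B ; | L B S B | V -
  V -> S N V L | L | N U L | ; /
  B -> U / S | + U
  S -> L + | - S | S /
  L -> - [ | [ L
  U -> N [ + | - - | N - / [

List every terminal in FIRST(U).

From U -> N [ +: add FIRST(N) = { -, ;, [ }.
U -> - - contributes {-}.
From U -> N - / [: add FIRST(N) = { -, ;, [ }.
Union: FIRST(U) = { -, ;, [ }.

{ -, ;, [ }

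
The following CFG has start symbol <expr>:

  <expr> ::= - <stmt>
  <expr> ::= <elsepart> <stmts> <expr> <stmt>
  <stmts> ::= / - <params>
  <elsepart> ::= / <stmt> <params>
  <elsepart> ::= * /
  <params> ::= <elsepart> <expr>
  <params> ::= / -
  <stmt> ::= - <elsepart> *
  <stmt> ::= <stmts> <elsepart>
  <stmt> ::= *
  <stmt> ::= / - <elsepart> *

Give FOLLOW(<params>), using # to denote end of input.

In <stmts> ::= / - <params>: <params> is at the end, add FOLLOW(<stmts>) = { *, -, / }.
In <elsepart> ::= / <stmt> <params>: <params> is at the end, add FOLLOW(<elsepart>) = { #, *, -, / }.
Union: FOLLOW(<params>) = { #, *, -, / }.

{ #, *, -, / }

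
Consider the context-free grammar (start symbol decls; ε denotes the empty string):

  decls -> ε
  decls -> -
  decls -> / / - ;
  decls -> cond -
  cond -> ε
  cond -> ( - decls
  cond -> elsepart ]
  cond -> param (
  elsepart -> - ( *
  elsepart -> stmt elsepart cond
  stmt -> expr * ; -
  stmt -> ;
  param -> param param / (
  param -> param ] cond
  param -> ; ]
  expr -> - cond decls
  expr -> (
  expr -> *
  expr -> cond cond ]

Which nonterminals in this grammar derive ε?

{ cond, decls }

Directly nullable (have an ε-production): decls, cond.
No other nonterminal has a production whose RHS symbols are all nullable.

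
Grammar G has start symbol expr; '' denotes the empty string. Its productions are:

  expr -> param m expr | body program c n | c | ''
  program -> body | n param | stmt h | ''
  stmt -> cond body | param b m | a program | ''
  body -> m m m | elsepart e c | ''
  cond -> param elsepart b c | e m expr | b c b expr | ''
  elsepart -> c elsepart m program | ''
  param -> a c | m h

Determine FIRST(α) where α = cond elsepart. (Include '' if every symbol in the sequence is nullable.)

{ a, b, c, e, m, '' }

Add FIRST(cond)\{''} = { a, b, e, m }; cond is nullable, continue.
Add FIRST(elsepart)\{''} = { c }; elsepart is nullable, continue.
Every symbol is nullable, so include ''.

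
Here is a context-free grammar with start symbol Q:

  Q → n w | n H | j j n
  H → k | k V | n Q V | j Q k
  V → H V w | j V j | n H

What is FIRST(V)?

{ j, k, n }

From V → H V w: add FIRST(H) = { j, k, n }.
V → j V j contributes {j}.
V → n H contributes {n}.
Union: FIRST(V) = { j, k, n }.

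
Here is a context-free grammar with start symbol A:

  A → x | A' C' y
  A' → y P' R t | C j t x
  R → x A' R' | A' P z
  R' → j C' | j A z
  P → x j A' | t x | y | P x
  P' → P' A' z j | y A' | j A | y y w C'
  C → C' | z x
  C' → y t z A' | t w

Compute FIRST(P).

{ t, x, y }

P → x j A' contributes {x}.
P → t x contributes {t}.
P → y contributes {y}.
From P → P x: add FIRST(P) = { t, x, y }.
Union: FIRST(P) = { t, x, y }.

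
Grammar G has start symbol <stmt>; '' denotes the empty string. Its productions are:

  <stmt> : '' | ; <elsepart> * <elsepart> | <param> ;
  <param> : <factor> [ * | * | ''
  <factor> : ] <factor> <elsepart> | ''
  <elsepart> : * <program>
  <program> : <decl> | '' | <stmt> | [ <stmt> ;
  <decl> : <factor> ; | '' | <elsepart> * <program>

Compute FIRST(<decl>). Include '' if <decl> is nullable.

{ *, ;, ], '' }

From <decl> : <factor> ;: <factor> nullable, take FIRST(<factor>) ∪ {;} = { ;, ] }.
<decl> : '' contributes ''.
From <decl> : <elsepart> * <program>: add FIRST(<elsepart>) = { * }.
Union: FIRST(<decl>) = { *, ;, ], '' }.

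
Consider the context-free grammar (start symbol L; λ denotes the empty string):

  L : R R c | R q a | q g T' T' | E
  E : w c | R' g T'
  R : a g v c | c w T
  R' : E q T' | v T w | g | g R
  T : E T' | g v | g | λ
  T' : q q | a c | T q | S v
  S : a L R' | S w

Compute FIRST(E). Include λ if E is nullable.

{ g, v, w }

E : w c contributes {w}.
From E : R' g T': add FIRST(R') = { g, v, w }.
Union: FIRST(E) = { g, v, w }.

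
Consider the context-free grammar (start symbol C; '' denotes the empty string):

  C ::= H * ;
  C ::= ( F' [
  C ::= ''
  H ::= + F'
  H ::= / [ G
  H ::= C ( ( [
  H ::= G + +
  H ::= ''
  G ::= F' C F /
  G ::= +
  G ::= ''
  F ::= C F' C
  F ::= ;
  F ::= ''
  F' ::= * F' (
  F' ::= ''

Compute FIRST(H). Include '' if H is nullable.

{ (, *, +, /, ;, '' }

H ::= + F' contributes {+}.
H ::= / [ G contributes {/}.
From H ::= C ( ( [: C nullable, take FIRST(C) ∪ {(} = { (, *, +, /, ; }.
From H ::= G + +: G nullable, take FIRST(G) ∪ {+} = { (, *, +, /, ; }.
H ::= '' contributes ''.
Union: FIRST(H) = { (, *, +, /, ;, '' }.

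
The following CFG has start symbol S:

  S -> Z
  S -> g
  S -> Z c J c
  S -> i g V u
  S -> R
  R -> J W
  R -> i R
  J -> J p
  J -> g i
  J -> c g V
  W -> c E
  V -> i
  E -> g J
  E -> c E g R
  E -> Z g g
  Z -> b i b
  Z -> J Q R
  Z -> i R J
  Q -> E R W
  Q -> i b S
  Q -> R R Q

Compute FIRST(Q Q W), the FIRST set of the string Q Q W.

Add FIRST(Q) = { b, c, g, i }; Q is not nullable, stop.

{ b, c, g, i }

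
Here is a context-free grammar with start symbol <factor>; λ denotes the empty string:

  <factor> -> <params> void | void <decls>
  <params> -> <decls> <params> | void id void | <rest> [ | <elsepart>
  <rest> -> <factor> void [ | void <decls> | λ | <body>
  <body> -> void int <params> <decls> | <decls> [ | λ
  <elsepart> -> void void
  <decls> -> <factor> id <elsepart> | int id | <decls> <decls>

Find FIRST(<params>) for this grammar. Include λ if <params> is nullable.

From <params> -> <decls> <params>: add FIRST(<decls>) = { [, int, void }.
<params> -> void id void contributes {void}.
From <params> -> <rest> [: <rest> nullable, take FIRST(<rest>) ∪ {[} = { [, int, void }.
From <params> -> <elsepart>: add FIRST(<elsepart>) = { void }.
Union: FIRST(<params>) = { [, int, void }.

{ [, int, void }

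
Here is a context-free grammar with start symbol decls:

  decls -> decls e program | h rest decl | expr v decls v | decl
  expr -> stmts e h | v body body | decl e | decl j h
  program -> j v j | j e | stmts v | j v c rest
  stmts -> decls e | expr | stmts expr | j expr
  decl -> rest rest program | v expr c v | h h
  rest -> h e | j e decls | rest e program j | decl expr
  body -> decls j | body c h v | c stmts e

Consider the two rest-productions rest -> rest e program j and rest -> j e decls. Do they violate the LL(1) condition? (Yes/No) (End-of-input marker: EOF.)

Yes

FIRST(rest e program j) = { h, j, v } and FIRST(j e decls) = { j }.
Both contain j, so the two alternatives are not disjoint — LL(1) conflict.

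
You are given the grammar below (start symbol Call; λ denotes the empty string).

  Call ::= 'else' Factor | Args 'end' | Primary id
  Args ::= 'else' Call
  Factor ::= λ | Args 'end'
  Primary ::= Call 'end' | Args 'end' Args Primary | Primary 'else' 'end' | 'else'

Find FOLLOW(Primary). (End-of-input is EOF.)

{ 'else', id }

In Call ::= Primary id: add FIRST(id) = { id }.
In Primary ::= Args 'end' Args Primary: Primary is at the end, add FOLLOW(Primary) = { 'else', id }.
In Primary ::= Primary 'else' 'end': add FIRST('else' 'end') = { 'else' }.
Union: FOLLOW(Primary) = { 'else', id }.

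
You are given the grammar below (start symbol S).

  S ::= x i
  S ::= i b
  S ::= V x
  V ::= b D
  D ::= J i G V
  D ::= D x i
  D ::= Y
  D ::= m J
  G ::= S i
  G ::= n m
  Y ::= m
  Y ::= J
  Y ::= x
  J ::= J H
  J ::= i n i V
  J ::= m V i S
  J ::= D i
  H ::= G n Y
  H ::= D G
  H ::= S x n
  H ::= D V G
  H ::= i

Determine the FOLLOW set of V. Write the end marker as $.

{ b, i, m, n, x }

In S ::= V x: add FIRST(x) = { x }.
In D ::= J i G V: V is at the end, add FOLLOW(D) = { b, i, m, n, x }.
In J ::= i n i V: V is at the end, add FOLLOW(J) = { b, i, m, n, x }.
In J ::= m V i S: add FIRST(i S) = { i }.
In H ::= D V G: add FIRST(G) = { b, i, n, x }.
Union: FOLLOW(V) = { b, i, m, n, x }.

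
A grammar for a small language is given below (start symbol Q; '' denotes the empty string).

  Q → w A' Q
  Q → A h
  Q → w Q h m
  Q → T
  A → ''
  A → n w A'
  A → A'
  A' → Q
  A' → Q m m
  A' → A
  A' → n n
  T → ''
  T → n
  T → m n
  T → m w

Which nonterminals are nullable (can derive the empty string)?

Directly nullable (have an ''-production): A, T.
Q → T with every symbol nullable, so Q is nullable.
A' → Q with every symbol nullable, so A' is nullable.

{ A, A', Q, T }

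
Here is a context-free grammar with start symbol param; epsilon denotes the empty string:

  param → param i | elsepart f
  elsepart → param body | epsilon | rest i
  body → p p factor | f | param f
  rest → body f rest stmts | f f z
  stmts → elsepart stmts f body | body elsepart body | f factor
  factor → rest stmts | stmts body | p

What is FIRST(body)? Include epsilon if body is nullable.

{ f, p }

body → p p factor contributes {p}.
body → f contributes {f}.
From body → param f: add FIRST(param) = { f, p }.
Union: FIRST(body) = { f, p }.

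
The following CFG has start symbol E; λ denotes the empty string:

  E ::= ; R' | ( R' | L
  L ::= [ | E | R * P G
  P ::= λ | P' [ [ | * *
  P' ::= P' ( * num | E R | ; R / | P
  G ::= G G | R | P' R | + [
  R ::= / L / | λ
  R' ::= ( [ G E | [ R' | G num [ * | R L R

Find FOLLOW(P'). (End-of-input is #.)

{ #, (, *, +, /, ;, [, num }

In P ::= P' [ [: add FIRST([ [) = { [ }.
In P' ::= P' ( * num: add FIRST(( * num) = { ( }.
In G ::= P' R: add FIRST(R)\{λ} = { / }.
  Since R is nullable, also add FOLLOW(G) = { #, (, *, +, /, ;, [, num }.
Union: FOLLOW(P') = { #, (, *, +, /, ;, [, num }.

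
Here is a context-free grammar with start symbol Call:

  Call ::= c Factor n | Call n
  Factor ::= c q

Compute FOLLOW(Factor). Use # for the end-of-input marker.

In Call ::= c Factor n: add FIRST(n) = { n }.
Union: FOLLOW(Factor) = { n }.

{ n }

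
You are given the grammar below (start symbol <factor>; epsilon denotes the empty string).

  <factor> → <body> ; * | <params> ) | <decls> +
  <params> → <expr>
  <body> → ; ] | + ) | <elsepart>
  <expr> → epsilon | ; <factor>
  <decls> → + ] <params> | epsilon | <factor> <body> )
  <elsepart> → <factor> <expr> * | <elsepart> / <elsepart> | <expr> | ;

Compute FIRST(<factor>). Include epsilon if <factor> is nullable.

From <factor> → <body> ; *: <body> nullable, take FIRST(<body>) ∪ {;} = { ), +, /, ; }.
From <factor> → <params> ): <params> nullable, take FIRST(<params>) ∪ {)} = { ), ; }.
From <factor> → <decls> +: <decls> nullable, take FIRST(<decls>) ∪ {+} = { ), +, /, ; }.
Union: FIRST(<factor>) = { ), +, /, ; }.

{ ), +, /, ; }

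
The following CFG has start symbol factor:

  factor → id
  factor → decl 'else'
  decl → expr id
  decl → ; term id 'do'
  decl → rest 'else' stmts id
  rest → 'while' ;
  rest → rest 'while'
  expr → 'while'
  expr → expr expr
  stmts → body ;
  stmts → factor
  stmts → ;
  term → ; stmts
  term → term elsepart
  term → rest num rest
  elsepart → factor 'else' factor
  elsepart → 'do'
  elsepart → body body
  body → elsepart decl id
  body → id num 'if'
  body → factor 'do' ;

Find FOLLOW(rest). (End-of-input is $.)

In decl → rest 'else' stmts id: add FIRST('else' stmts id) = { 'else' }.
In rest → rest 'while': add FIRST('while') = { 'while' }.
In term → rest num rest: add FIRST(num rest) = { num }.
In term → rest num rest: rest is at the end, add FOLLOW(term) = { 'do', 'while', ;, id }.
Union: FOLLOW(rest) = { 'do', 'else', 'while', ;, id, num }.

{ 'do', 'else', 'while', ;, id, num }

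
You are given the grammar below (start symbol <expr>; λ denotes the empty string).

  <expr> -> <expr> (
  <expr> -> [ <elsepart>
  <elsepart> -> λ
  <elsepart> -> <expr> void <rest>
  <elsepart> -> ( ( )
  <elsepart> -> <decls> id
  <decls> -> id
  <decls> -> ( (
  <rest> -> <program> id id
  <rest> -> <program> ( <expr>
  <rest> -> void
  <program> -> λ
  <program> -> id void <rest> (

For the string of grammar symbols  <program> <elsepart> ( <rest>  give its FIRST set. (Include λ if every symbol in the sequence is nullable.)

{ (, [, id }

Add FIRST(<program>)\{λ} = { id }; <program> is nullable, continue.
Add FIRST(<elsepart>)\{λ} = { (, [, id }; <elsepart> is nullable, continue.
( is a terminal; add {(} and stop.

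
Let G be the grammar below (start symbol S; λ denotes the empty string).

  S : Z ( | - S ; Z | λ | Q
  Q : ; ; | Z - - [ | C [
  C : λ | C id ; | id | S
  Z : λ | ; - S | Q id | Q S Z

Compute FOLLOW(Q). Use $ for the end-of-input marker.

{ $, (, -, ;, [, id }

In S : Q: Q is at the end, add FOLLOW(S) = { $, (, -, ;, [, id }.
In Z : Q id: add FIRST(id) = { id }.
In Z : Q S Z: add FIRST(S Z)\{λ} = { (, -, ;, [, id }.
  Since S Z is nullable, also add FOLLOW(Z) = { $, (, -, ;, [, id }.
Union: FOLLOW(Q) = { $, (, -, ;, [, id }.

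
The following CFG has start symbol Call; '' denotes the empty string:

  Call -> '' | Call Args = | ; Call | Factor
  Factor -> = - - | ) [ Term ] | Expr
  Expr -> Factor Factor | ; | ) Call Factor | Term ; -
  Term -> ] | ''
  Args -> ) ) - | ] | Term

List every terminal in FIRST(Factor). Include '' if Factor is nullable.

{ ), ;, =, ] }

Factor -> = - - contributes {=}.
Factor -> ) [ Term ] contributes {)}.
From Factor -> Expr: add FIRST(Expr) = { ), ;, =, ] }.
Union: FIRST(Factor) = { ), ;, =, ] }.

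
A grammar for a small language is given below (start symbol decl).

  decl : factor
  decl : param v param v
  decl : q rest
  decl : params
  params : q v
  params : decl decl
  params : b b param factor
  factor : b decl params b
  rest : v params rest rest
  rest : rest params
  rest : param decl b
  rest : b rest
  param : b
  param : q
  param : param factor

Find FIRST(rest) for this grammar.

rest : v params rest rest contributes {v}.
From rest : rest params: add FIRST(rest) = { b, q, v }.
From rest : param decl b: add FIRST(param) = { b, q }.
rest : b rest contributes {b}.
Union: FIRST(rest) = { b, q, v }.

{ b, q, v }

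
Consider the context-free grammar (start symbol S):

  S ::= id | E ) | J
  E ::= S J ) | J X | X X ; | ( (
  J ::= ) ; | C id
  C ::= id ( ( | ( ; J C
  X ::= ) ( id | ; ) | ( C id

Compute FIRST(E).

From E ::= S J ): add FIRST(S) = { (, ), ;, id }.
From E ::= J X: add FIRST(J) = { (, ), id }.
From E ::= X X ;: add FIRST(X) = { (, ), ; }.
E ::= ( ( contributes {(}.
Union: FIRST(E) = { (, ), ;, id }.

{ (, ), ;, id }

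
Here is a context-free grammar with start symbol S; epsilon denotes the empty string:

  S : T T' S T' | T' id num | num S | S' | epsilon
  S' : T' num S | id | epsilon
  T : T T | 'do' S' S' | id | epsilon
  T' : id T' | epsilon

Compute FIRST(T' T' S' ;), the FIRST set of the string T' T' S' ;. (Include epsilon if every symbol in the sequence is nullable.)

{ ;, id, num }

Add FIRST(T')\{epsilon} = { id }; T' is nullable, continue.
Add FIRST(T')\{epsilon} = { id }; T' is nullable, continue.
Add FIRST(S')\{epsilon} = { id, num }; S' is nullable, continue.
; is a terminal; add {;} and stop.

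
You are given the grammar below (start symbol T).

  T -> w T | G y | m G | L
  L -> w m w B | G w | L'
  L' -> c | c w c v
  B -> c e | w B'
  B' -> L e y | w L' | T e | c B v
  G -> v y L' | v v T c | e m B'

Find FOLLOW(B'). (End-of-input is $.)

In B -> w B': B' is at the end, add FOLLOW(B) = { $, c, e, v }.
In G -> e m B': B' is at the end, add FOLLOW(G) = { $, c, e, w, y }.
Union: FOLLOW(B') = { $, c, e, v, w, y }.

{ $, c, e, v, w, y }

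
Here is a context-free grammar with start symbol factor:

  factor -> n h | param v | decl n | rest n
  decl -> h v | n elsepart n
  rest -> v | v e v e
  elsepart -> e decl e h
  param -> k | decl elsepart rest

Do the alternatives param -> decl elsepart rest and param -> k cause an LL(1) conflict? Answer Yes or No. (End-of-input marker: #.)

No

FIRST(decl elsepart rest) = { h, n } and FIRST(k) = { k }.
The FIRST sets are disjoint and neither alternative is nullable — no conflict.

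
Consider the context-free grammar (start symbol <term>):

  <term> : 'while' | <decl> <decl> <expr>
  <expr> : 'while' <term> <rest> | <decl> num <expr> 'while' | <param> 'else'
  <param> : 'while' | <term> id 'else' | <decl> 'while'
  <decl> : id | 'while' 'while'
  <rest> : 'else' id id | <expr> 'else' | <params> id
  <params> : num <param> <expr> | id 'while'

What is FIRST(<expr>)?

{ 'while', id }

<expr> : 'while' <term> <rest> contributes {'while'}.
From <expr> : <decl> num <expr> 'while': add FIRST(<decl>) = { 'while', id }.
From <expr> : <param> 'else': add FIRST(<param>) = { 'while', id }.
Union: FIRST(<expr>) = { 'while', id }.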